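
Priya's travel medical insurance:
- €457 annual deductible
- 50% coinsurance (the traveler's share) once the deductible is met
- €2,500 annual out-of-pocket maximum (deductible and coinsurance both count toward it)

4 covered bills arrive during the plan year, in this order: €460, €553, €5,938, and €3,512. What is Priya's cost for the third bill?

#1 (€460): deductible takes €457, €3 remains; 50% of €3 = €1.50. Traveler pays €458.50; OOP now €458.50.
#2 (€553): 50% coinsurance on €553 = €276.50. Cost to traveler: €276.50. OOP to date €735.
#3 (€5,938): deductible met; 50% of €5,938 = €2,969. Adding that to €735 gives €3,704, past the €2,500 cap; traveler pays only €2,500 − €735 = €1,765.

€1,765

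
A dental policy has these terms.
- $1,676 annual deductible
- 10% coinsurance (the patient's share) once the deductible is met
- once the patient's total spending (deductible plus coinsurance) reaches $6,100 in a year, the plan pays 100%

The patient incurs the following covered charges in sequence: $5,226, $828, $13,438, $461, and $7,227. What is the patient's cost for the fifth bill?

Claim 1 — $5,226: $1,676 finishes the deductible; $3,550 goes to coinsurance; 10% of $3,550 = $355. Cost to patient: $2,031. OOP to date $2,031.
Claim 2 — $828: deductible already satisfied, so patient's share is 10% × $828 = $82.80. Cost to patient: $82.80. OOP to date $2,113.80.
Claim 3 — $13,438: deductible already satisfied, so patient's share is 10% × $13,438 = $1,343.80. Patient owes $1,343.80 (running OOP $3,457.60).
Claim 4 — $461: 10% coinsurance on $461 = $46.10. Patient pays $46.10; OOP now $3,503.70.
Claim 5 — $7,227: deductible met; 10% of $7,227 = $722.70. Patient owes $722.70 (running OOP $4,226.40).

$722.70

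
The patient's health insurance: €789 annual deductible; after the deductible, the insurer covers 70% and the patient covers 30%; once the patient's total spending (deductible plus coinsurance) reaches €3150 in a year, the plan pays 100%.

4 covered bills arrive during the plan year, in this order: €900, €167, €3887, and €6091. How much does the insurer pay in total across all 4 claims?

Bill 1, €900: €789 to deductible, leaving €111; coinsurance €111 × 30% = €33.30. Patient owes €822.30 (running OOP €822.30). Insurer: €900 − €822.30 = €77.70.
Bill 2, €167: deductible already satisfied, so patient's share is 30% × €167 = €50.10. Patient pays €50.10; OOP now €872.40. Plan pays €167 − €50.10 = €116.90.
Bill 3, €3887: deductible met; 30% of €3887 = €1166.10. Cost to patient: €1166.10. OOP to date €2038.50. Plan pays €3887 − €1166.10 = €2720.90.
Bill 4, €6091: 30% coinsurance on €6091 = €1827.30. Adding that to €2038.50 gives €3865.80, past the €3150 cap; patient pays only €3150 − €2038.50 = €1111.50. Plan pays €6091 − €1111.50 = €4979.50.
Insurer total: €77.70 + €116.90 + €2720.90 + €4979.50 = €7895.

€7895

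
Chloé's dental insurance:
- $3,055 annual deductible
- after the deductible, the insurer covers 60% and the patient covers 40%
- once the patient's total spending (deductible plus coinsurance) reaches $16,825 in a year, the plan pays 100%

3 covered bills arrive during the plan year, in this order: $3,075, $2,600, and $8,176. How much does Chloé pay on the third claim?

Bill 1, $3,075: $3,055 to deductible, leaving $20; 40% of $20 = $8. Patient pays $3,063; OOP now $3,063.
Bill 2, $2,600: 40% coinsurance on $2,600 = $1,040. Patient pays $1,040; OOP now $4,103.
Bill 3, $8,176: 40% coinsurance on $8,176 = $3,270.40. Patient pays $3,270.40; OOP now $7,373.40.

$3,270.40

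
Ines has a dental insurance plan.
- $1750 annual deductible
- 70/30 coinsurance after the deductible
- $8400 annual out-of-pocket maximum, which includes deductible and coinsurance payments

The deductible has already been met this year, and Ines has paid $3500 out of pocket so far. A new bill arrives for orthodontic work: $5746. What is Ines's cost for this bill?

The deductible is already satisfied, so the full bill goes to coinsurance.
30% of $5746 = $1723.80 falls to the patient.
Total out-of-pocket so far would be $3500 + $1723.80 = $5223.80, below the $8400 cap — no reduction.

$1723.80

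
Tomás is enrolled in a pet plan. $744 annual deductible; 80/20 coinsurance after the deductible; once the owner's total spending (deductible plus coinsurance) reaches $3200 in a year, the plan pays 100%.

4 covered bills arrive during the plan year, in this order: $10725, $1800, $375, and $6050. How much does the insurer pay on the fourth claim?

Claim 1 — $10725: $744 finishes the deductible; $9981 goes to coinsurance; 20% of $9981 = $1996.20. Cost to owner: $2740.20. OOP to date $2740.20. Plan pays $10725 − $2740.20 = $7984.80.
Claim 2 — $1800: deductible met; 20% of $1800 = $360. Owner owes $360 (running OOP $3100.20). Plan pays $1800 − $360 = $1440.
Claim 3 — $375: deductible met; 20% of $375 = $75. Owner pays $75; OOP now $3175.20. Plan pays $375 − $75 = $300.
Claim 4 — $6050: deductible already satisfied, so owner's share is 20% × $6050 = $1210. Adding that to $3175.20 gives $4385.20, past the $3200 cap; owner pays only $3200 − $3175.20 = $24.80. Insurer: $6050 − $24.80 = $6025.20.

$6025.20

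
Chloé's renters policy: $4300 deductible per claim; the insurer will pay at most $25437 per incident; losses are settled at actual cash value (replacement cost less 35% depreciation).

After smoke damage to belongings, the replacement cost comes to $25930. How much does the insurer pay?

At 35% depreciation, ACV = $25930 − $9075.50 = $16854.50.
Subtract the deductible: $16854.50 − $4300 = $12554.50.
That's under the $25437 cap, so the insurer reimburses the full $12554.50.

$12554.50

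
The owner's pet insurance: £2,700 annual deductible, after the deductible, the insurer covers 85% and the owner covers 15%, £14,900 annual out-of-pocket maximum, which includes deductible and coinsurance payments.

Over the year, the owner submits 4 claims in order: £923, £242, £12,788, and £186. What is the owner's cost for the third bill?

#1 (£923): entire amount goes to the deductible. Owner owes £923 (running OOP £923).
#2 (£242): entire amount goes to the deductible. Owner pays £242; OOP now £1,165.
#3 (£12,788): £1,535 finishes the deductible; £11,253 goes to coinsurance; 15% of £11,253 = £1,687.95. Cost to owner: £3,222.95. OOP to date £4,387.95.

£3,222.95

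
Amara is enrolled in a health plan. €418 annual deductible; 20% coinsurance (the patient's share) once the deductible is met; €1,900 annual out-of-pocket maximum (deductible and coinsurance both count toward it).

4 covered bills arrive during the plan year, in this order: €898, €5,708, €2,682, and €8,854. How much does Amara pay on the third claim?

€244.40

Claim 1 — €898: €418 finishes the deductible; €480 goes to coinsurance; 20% of €480 = €96. Patient owes €514 (running OOP €514).
Claim 2 — €5,708: deductible met; 20% of €5,708 = €1,141.60. Cost to patient: €1,141.60. OOP to date €1,655.60.
Claim 3 — €2,682: 20% coinsurance on €2,682 = €536.40. Adding that to €1,655.60 gives €2,192, past the €1,900 cap; patient pays only €1,900 − €1,655.60 = €244.40.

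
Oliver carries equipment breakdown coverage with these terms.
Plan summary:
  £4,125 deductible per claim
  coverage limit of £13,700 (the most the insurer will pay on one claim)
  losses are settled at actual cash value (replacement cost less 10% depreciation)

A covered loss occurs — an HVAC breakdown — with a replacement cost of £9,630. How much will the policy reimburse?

Depreciate 10%: the covered value is £9,630 × 0.9 = £8,667.
After the deductible, £8,667 − £4,125 = £4,542 remains.
£4,542 is within the £13,700 limit, so the insurer pays £4,542.

£4,542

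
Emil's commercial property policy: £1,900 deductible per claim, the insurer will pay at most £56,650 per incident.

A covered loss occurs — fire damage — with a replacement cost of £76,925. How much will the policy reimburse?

£56,650

Subtract the deductible: £76,925 − £1,900 = £75,025.
The £56,650 per-incident cap binds; insurer pays £56,650.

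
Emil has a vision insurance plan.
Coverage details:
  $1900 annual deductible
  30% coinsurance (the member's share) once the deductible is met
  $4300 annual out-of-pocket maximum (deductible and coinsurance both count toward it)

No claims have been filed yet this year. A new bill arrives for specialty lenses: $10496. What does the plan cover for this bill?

$6196

Nothing has been paid toward the $1900 deductible, so the first $1900 of this charge is applied there.
After the $1900 deductible portion, $10496 − $1900 = $8596 is subject to coinsurance.
30% of $8596 = $2578.80 falls to the member.
So the member owes $1900 + $2578.80 = $4478.80 before any cap.
Adding $4478.80 to the $0 already spent would give $4478.80, which exceeds the $4300 cap; the member pays just $4300 − $0 = $4300.
The insurer covers the remainder: $10496 − $4300 = $6196.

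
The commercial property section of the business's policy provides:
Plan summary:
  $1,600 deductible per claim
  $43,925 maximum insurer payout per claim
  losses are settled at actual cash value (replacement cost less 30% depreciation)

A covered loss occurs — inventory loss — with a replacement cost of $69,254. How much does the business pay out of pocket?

$25,329

Actual cash value after 30% depreciation: $69,254 × 70% = $48,477.80.
Subtract the deductible: $48,477.80 − $1,600 = $46,877.80.
$46,877.80 exceeds the $43,925 limit, so the insurer pays the limit: $43,925.
Out of pocket: $69,254 − $43,925 = $25,329.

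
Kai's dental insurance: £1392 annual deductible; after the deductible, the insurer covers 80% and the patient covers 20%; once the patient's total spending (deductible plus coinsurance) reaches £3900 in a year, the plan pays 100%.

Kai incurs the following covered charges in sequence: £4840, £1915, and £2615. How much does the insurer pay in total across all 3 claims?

£6382.40

Bill 1, £4840: £1392 to deductible, leaving £3448; coinsurance £3448 × 20% = £689.60. Patient pays £2081.60; OOP now £2081.60. Plan pays £4840 − £2081.60 = £2758.40.
Bill 2, £1915: 20% coinsurance on £1915 = £383. Patient pays £383; OOP now £2464.60. Insurer: £1915 − £383 = £1532.
Bill 3, £2615: deductible met; 20% of £2615 = £523. Patient owes £523 (running OOP £2987.60). Insurer: £2615 − £523 = £2092.
Insurer total: £2758.40 + £1532 + £2092 = £6382.40.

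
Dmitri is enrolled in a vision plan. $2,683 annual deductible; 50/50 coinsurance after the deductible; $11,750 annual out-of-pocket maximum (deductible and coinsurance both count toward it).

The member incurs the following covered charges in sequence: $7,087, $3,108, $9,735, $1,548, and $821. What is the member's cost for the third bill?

$4,867.50

Claim 1 ($7,087): $2,683 finishes the deductible; $4,404 goes to coinsurance; coinsurance $4,404 × 50% = $2,202. Member owes $4,885 (running OOP $4,885).
Claim 2 ($3,108): 50% coinsurance on $3,108 = $1,554. Member owes $1,554 (running OOP $6,439).
Claim 3 ($9,735): deductible already satisfied, so member's share is 50% × $9,735 = $4,867.50. Member owes $4,867.50 (running OOP $11,306.50).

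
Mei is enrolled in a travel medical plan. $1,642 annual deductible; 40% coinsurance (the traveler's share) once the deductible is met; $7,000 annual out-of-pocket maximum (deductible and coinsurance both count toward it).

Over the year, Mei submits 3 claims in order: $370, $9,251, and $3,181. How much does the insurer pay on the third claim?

$1,908.60

Claim 1 ($370): all of it applies to the deductible. Traveler owes $370 (running OOP $370). Plan pays $370 − $370 = $0.
Claim 2 ($9,251): deductible takes $1,272, $7,979 remains; coinsurance $7,979 × 40% = $3,191.60. Traveler pays $4,463.60; OOP now $4,833.60. Insurer: $9,251 − $4,463.60 = $4,787.40.
Claim 3 ($3,181): 40% coinsurance on $3,181 = $1,272.40. Traveler owes $1,272.40 (running OOP $6,106). Insurer: $3,181 − $1,272.40 = $1,908.60.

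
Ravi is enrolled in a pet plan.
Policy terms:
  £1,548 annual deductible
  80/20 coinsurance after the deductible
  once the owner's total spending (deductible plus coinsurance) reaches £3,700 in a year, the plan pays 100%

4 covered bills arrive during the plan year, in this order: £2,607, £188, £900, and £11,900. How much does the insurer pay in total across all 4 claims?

Bill 1, £2,607: £1,548 to deductible, leaving £1,059; coinsurance £1,059 × 20% = £211.80. Owner pays £1,759.80; OOP now £1,759.80. Insurer: £2,607 − £1,759.80 = £847.20.
Bill 2, £188: deductible already satisfied, so owner's share is 20% × £188 = £37.60. Owner pays £37.60; OOP now £1,797.40. Insurer: £188 − £37.60 = £150.40.
Bill 3, £900: deductible already satisfied, so owner's share is 20% × £900 = £180. Owner owes £180 (running OOP £1,977.40). Insurer: £900 − £180 = £720.
Bill 4, £11,900: deductible already satisfied, so owner's share is 20% × £11,900 = £2,380. OOP would hit £4,357.40 > £3,700, so the cap limits the owner to £3,700 − £1,977.40 = £1,722.60. Insurer: £11,900 − £1,722.60 = £10,177.40.
Insurer total = bills − owner's total = £15,595 − £3,700 = £11,895.

£11,895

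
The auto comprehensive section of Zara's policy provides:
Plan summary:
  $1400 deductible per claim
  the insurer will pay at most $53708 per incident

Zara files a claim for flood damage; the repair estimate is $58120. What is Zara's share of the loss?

$4412

Subtract the deductible: $58120 − $1400 = $56720.
$56720 exceeds the $53708 limit, so the insurer pays the limit: $53708.
Policyholder's share is the uncovered remainder: $58120 − $53708 = $4412.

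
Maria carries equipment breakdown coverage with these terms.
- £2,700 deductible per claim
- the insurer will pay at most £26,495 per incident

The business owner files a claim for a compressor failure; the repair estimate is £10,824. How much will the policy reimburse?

£8,124

Subtract the deductible: £10,824 − £2,700 = £8,124.
£8,124 ≤ £26,495, so the limit doesn't bind; insurer pays £8,124.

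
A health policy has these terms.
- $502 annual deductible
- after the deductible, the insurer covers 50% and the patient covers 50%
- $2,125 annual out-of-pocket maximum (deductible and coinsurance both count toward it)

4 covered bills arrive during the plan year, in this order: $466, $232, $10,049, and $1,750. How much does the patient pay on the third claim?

Claim 1 — $466: fully absorbed by the deductible. Cost to patient: $466. OOP to date $466.
Claim 2 — $232: deductible takes $36, $196 remains; 50% of $196 = $98. Patient owes $134 (running OOP $600).
Claim 3 — $10,049: deductible met; 50% of $10,049 = $5,024.50. That would push OOP to $5,624.50, over the $2,125 cap, so patient pays $2,125 − $600 = $1,525.

$1,525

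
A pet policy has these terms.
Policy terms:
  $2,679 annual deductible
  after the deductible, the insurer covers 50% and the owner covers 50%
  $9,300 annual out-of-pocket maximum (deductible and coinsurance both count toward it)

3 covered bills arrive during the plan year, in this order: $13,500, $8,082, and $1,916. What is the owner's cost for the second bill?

#1 ($13,500): deductible takes $2,679, $10,821 remains; owner's 50% is $5,410.50. Cost to owner: $8,089.50. OOP to date $8,089.50.
#2 ($8,082): deductible already satisfied, so owner's share is 50% × $8,082 = $4,041. OOP would hit $12,130.50 > $9,300, so the cap limits the owner to $9,300 − $8,089.50 = $1,210.50.

$1,210.50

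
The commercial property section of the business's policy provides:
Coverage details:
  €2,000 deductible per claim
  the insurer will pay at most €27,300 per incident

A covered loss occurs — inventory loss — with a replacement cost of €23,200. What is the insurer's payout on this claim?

After the deductible, €23,200 − €2,000 = €21,200 remains.
That's under the €27,300 cap, so the insurer reimburses the full €21,200.

€21,200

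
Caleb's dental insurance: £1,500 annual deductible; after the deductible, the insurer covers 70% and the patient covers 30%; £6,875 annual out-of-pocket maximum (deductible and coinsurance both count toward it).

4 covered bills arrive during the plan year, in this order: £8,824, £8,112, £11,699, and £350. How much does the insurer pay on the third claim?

Bill 1, £8,824: deductible takes £1,500, £7,324 remains; coinsurance £7,324 × 30% = £2,197.20. Cost to patient: £3,697.20. OOP to date £3,697.20. Plan pays £8,824 − £3,697.20 = £5,126.80.
Bill 2, £8,112: 30% coinsurance on £8,112 = £2,433.60. Cost to patient: £2,433.60. OOP to date £6,130.80. Insurer: £8,112 − £2,433.60 = £5,678.40.
Bill 3, £11,699: 30% coinsurance on £11,699 = £3,509.70. That would push OOP to £9,640.50, over the £6,875 cap, so patient pays £6,875 − £6,130.80 = £744.20. Insurer: £11,699 − £744.20 = £10,954.80.

£10,954.80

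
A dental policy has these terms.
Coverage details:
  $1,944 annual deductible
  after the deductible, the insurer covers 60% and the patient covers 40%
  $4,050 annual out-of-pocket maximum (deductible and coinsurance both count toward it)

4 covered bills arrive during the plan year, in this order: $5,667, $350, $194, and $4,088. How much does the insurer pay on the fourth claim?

Bill 1, $5,667: $1,944 finishes the deductible; $3,723 goes to coinsurance; coinsurance $3,723 × 40% = $1,489.20. Patient pays $3,433.20; OOP now $3,433.20. Plan pays $5,667 − $3,433.20 = $2,233.80.
Bill 2, $350: deductible met; 40% of $350 = $140. Patient owes $140 (running OOP $3,573.20). Plan pays $350 − $140 = $210.
Bill 3, $194: 40% coinsurance on $194 = $77.60. Patient owes $77.60 (running OOP $3,650.80). Insurer: $194 − $77.60 = $116.40.
Bill 4, $4,088: deductible met; 40% of $4,088 = $1,635.20. That would push OOP to $5,286, over the $4,050 cap, so patient pays $4,050 − $3,650.80 = $399.20. Plan pays $4,088 − $399.20 = $3,688.80.

$3,688.80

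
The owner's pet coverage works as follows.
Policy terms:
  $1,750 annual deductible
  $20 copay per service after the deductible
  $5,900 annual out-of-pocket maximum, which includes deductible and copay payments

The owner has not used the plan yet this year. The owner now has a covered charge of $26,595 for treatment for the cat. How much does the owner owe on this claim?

Deductible not yet touched, so the first $1,750 of the bill goes to the deductible.
That leaves $26,595 − $1,750 = $24,845 for the copay.
Copay on this service: $20.
That puts the owner's cost at $1,750 + $20 = $1,770 before any cap.
Year-to-date out-of-pocket becomes $0 + $1,770 = $1,770, still under the $5,900 maximum, so no cap applies.

$1,770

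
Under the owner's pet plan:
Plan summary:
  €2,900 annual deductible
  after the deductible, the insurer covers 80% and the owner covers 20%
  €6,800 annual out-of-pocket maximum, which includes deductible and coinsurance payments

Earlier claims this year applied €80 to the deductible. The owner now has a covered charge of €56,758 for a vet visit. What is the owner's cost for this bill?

Deductible still to meet: €2,900 − €80 = €2,820.
After the €2,820 deductible portion, €56,758 − €2,820 = €53,938 is subject to coinsurance.
Owner's 20% share of €53,938 is €10,787.60.
That puts the owner's cost at €2,820 + €10,787.60 = €13,607.60 before any cap.
Adding €13,607.60 to the €80 already spent would give €13,687.60, which exceeds the €6,800 cap; the owner pays just €6,800 − €80 = €6,720.

€6,720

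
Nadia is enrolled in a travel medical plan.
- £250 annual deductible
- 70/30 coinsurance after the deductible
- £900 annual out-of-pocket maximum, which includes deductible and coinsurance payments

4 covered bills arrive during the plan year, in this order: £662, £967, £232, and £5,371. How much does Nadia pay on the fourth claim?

£166.70

Bill 1, £662: deductible takes £250, £412 remains; traveler's 30% is £123.60. Traveler pays £373.60; OOP now £373.60.
Bill 2, £967: 30% coinsurance on £967 = £290.10. Cost to traveler: £290.10. OOP to date £663.70.
Bill 3, £232: 30% coinsurance on £232 = £69.60. Traveler pays £69.60; OOP now £733.30.
Bill 4, £5,371: deductible met; 30% of £5,371 = £1,611.30. OOP would hit £2,344.60 > £900, so the cap limits the traveler to £900 − £733.30 = £166.70.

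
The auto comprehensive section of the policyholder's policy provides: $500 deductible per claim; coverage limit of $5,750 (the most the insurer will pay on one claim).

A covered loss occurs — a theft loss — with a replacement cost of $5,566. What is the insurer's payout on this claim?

$5,066

After the deductible, $5,566 − $500 = $5,066 remains.
$5,066 ≤ $5,750, so the limit doesn't bind; insurer pays $5,066.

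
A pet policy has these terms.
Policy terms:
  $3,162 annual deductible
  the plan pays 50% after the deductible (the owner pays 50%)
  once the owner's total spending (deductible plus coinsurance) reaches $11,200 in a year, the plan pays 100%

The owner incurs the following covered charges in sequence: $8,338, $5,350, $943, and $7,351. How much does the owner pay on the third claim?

#1 ($8,338): $3,162 to deductible, leaving $5,176; coinsurance $5,176 × 50% = $2,588. Owner pays $5,750; OOP now $5,750.
#2 ($5,350): 50% coinsurance on $5,350 = $2,675. Cost to owner: $2,675. OOP to date $8,425.
#3 ($943): deductible met; 50% of $943 = $471.50. Owner owes $471.50 (running OOP $8,896.50).

$471.50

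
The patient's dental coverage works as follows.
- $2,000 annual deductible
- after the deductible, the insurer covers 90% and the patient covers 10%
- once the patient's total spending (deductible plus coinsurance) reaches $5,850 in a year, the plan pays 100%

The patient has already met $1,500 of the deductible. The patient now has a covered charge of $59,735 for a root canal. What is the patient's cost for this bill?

$1,500 of the $2,000 deductible is already met, leaving $500.
That leaves $59,735 − $500 = $59,235 for coinsurance.
10% of $59,235 = $5,923.50 falls to the patient.
So the patient owes $500 + $5,923.50 = $6,423.50 before any cap.
That would bring total out-of-pocket to $7,923.50, past the $5,850 cap. The patient is capped at $5,850 − $1,500 = $4,350 on this claim.

$4,350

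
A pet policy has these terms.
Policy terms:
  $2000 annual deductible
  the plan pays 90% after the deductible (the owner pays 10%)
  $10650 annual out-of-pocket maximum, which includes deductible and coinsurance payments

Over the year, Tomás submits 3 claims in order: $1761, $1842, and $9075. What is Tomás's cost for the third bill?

$907.50

#1 ($1761): entire amount goes to the deductible. Owner owes $1761 (running OOP $1761).
#2 ($1842): $239 to deductible, leaving $1603; coinsurance $1603 × 10% = $160.30. Owner owes $399.30 (running OOP $2160.30).
#3 ($9075): 10% coinsurance on $9075 = $907.50. Owner owes $907.50 (running OOP $3067.80).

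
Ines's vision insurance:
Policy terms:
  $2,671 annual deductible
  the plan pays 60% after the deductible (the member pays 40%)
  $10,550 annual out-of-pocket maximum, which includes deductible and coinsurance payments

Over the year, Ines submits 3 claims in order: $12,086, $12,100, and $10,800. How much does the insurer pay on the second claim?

Claim 1 ($12,086): $2,671 to deductible, leaving $9,415; coinsurance $9,415 × 40% = $3,766. Cost to member: $6,437. OOP to date $6,437. Plan pays $12,086 − $6,437 = $5,649.
Claim 2 ($12,100): deductible already satisfied, so member's share is 40% × $12,100 = $4,840. Adding that to $6,437 gives $11,277, past the $10,550 cap; member pays only $10,550 − $6,437 = $4,113. Insurer: $12,100 − $4,113 = $7,987.

$7,987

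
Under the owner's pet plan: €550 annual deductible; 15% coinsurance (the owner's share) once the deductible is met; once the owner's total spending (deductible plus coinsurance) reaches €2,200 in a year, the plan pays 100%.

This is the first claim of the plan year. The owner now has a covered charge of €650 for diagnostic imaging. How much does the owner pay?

Nothing has been paid toward the €550 deductible, so the first €550 of this charge is applied there.
After the €550 deductible portion, €650 − €550 = €100 is subject to coinsurance.
15% of €100 = €15 falls to the owner.
That puts the owner's cost at €550 + €15 = €565 before any cap.
Year-to-date out-of-pocket becomes €0 + €565 = €565, still under the €2,200 maximum, so no cap applies.

€565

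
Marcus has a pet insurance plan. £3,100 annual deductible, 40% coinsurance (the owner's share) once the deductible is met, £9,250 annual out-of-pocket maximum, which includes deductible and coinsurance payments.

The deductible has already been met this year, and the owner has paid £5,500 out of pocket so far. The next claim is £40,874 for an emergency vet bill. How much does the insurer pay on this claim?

£37,124

With the deductible met, the entire £40,874 is subject to coinsurance.
40% of £40,874 = £16,349.60 falls to the owner.
Year-to-date out-of-pocket would reach £5,500 + £16,349.60 = £21,849.60, above the £9,250 maximum, so the owner pays only £9,250 − £5,500 = £3,750.
Insurer pays the balance: £40,874 − £3,750 = £37,124.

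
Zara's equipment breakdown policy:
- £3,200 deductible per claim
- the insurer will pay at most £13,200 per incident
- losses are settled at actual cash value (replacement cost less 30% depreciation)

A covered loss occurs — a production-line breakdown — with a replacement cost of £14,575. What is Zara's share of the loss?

Actual cash value after 30% depreciation: £14,575 × 70% = £10,202.50.
Subtract the deductible: £10,202.50 − £3,200 = £7,002.50.
£7,002.50 is within the £13,200 limit, so the insurer pays £7,002.50.
Business owner's share is the uncovered remainder: £14,575 − £7,002.50 = £7,572.50.

£7,572.50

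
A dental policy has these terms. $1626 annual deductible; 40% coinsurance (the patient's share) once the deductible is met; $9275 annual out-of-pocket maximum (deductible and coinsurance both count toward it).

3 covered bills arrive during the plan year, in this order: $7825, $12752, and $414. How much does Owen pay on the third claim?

$68.60

Claim 1 ($7825): $1626 to deductible, leaving $6199; patient's 40% is $2479.60. Patient owes $4105.60 (running OOP $4105.60).
Claim 2 ($12752): deductible met; 40% of $12752 = $5100.80. Patient owes $5100.80 (running OOP $9206.40).
Claim 3 ($414): deductible met; 40% of $414 = $165.60. OOP would hit $9372 > $9275, so the cap limits the patient to $9275 − $9206.40 = $68.60.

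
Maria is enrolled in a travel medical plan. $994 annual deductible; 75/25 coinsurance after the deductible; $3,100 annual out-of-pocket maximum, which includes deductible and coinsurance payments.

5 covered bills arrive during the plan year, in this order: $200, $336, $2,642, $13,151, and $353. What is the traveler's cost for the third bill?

$1,004

Claim 1 ($200): entire amount goes to the deductible. Cost to traveler: $200. OOP to date $200.
Claim 2 ($336): all of it applies to the deductible. Traveler pays $336; OOP now $536.
Claim 3 ($2,642): $458 to deductible, leaving $2,184; traveler's 25% is $546. Traveler pays $1,004; OOP now $1,540.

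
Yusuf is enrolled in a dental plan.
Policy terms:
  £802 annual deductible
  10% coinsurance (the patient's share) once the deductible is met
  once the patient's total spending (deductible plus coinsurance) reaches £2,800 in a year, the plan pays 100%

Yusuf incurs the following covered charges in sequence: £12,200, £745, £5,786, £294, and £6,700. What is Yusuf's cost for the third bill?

Claim 1 (£12,200): £802 to deductible, leaving £11,398; 10% of £11,398 = £1,139.80. Patient owes £1,941.80 (running OOP £1,941.80).
Claim 2 (£745): deductible met; 10% of £745 = £74.50. Patient owes £74.50 (running OOP £2,016.30).
Claim 3 (£5,786): 10% coinsurance on £5,786 = £578.60. Patient pays £578.60; OOP now £2,594.90.

£578.60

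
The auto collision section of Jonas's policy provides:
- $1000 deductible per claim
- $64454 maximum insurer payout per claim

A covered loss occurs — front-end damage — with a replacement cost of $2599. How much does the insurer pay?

Less the $1000 deductible: $2599 − $1000 = $1599.
$1599 ≤ $64454, so the limit doesn't bind; insurer pays $1599.

$1599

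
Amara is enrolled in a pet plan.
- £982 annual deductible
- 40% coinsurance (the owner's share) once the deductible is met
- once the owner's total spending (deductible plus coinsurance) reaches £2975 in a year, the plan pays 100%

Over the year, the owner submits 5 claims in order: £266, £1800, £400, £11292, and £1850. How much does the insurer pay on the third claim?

Bill 1, £266: all of it applies to the deductible. Cost to owner: £266. OOP to date £266. Plan pays £266 − £266 = £0.
Bill 2, £1800: £716 to deductible, leaving £1084; 40% of £1084 = £433.60. Owner pays £1149.60; OOP now £1415.60. Plan pays £1800 − £1149.60 = £650.40.
Bill 3, £400: 40% coinsurance on £400 = £160. Owner pays £160; OOP now £1575.60. Plan pays £400 − £160 = £240.

£240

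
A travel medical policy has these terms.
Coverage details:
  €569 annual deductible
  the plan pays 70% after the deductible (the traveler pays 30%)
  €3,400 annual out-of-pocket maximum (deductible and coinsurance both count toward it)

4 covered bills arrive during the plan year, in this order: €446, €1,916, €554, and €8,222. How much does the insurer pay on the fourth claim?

Bill 1, €446: all of it applies to the deductible. Traveler pays €446; OOP now €446. Plan pays €446 − €446 = €0.
Bill 2, €1,916: deductible takes €123, €1,793 remains; traveler's 30% is €537.90. Traveler pays €660.90; OOP now €1,106.90. Plan pays €1,916 − €660.90 = €1,255.10.
Bill 3, €554: deductible met; 30% of €554 = €166.20. Traveler owes €166.20 (running OOP €1,273.10). Plan pays €554 − €166.20 = €387.80.
Bill 4, €8,222: deductible already satisfied, so traveler's share is 30% × €8,222 = €2,466.60. Adding that to €1,273.10 gives €3,739.70, past the €3,400 cap; traveler pays only €3,400 − €1,273.10 = €2,126.90. Insurer: €8,222 − €2,126.90 = €6,095.10.

€6,095.10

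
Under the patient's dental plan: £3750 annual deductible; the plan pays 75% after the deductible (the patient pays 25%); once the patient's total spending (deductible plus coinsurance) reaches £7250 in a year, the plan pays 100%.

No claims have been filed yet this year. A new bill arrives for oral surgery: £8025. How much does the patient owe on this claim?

Nothing has been paid toward the £3750 deductible, so the first £3750 of this charge is applied there.
That leaves £8025 − £3750 = £4275 for coinsurance.
Coinsurance: £4275 × 25% = £1068.75.
So the patient owes £3750 + £1068.75 = £4818.75 before any cap.
Cumulative spending £0 + £4818.75 = £4818.75 stays under the £7250 maximum.

£4818.75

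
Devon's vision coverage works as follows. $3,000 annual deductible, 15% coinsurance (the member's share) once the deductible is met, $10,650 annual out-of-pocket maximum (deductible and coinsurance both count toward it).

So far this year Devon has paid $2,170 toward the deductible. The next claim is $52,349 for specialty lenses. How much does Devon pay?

$8,480

$2,170 of the $3,000 deductible is already met, leaving $830.
After the $830 deductible portion, $52,349 − $830 = $51,519 is subject to coinsurance.
15% of $51,519 = $7,727.85 falls to the member.
That puts the member's cost at $830 + $7,727.85 = $8,557.85 before any cap.
Adding $8,557.85 to the $2,170 already spent would give $10,727.85, which exceeds the $10,650 cap; the member pays just $10,650 − $2,170 = $8,480.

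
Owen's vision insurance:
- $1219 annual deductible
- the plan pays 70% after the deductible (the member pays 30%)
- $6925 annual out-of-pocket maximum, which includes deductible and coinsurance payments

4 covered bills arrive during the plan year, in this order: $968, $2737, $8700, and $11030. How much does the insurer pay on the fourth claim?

$8679.80

Claim 1 — $968: entire amount goes to the deductible. Member pays $968; OOP now $968. Insurer: $968 − $968 = $0.
Claim 2 — $2737: $251 to deductible, leaving $2486; coinsurance $2486 × 30% = $745.80. Member owes $996.80 (running OOP $1964.80). Insurer: $2737 − $996.80 = $1740.20.
Claim 3 — $8700: 30% coinsurance on $8700 = $2610. Member pays $2610; OOP now $4574.80. Plan pays $8700 − $2610 = $6090.
Claim 4 — $11030: deductible met; 30% of $11030 = $3309. Adding that to $4574.80 gives $7883.80, past the $6925 cap; member pays only $6925 − $4574.80 = $2350.20. Insurer: $11030 − $2350.20 = $8679.80.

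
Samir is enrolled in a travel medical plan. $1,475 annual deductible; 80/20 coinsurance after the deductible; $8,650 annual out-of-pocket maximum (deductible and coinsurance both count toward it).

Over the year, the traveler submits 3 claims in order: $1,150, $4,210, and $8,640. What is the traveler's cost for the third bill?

$1,728

Claim 1 — $1,150: all of it applies to the deductible. Traveler owes $1,150 (running OOP $1,150).
Claim 2 — $4,210: deductible takes $325, $3,885 remains; traveler's 20% is $777. Traveler pays $1,102; OOP now $2,252.
Claim 3 — $8,640: 20% coinsurance on $8,640 = $1,728. Traveler owes $1,728 (running OOP $3,980).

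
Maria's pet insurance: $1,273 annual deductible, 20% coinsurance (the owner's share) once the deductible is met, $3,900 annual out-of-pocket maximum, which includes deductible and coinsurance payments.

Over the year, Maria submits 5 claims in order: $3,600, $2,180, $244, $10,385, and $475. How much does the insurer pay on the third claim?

Claim 1 — $3,600: $1,273 finishes the deductible; $2,327 goes to coinsurance; owner's 20% is $465.40. Cost to owner: $1,738.40. OOP to date $1,738.40. Insurer: $3,600 − $1,738.40 = $1,861.60.
Claim 2 — $2,180: 20% coinsurance on $2,180 = $436. Owner owes $436 (running OOP $2,174.40). Plan pays $2,180 − $436 = $1,744.
Claim 3 — $244: deductible met; 20% of $244 = $48.80. Owner pays $48.80; OOP now $2,223.20. Plan pays $244 − $48.80 = $195.20.

$195.20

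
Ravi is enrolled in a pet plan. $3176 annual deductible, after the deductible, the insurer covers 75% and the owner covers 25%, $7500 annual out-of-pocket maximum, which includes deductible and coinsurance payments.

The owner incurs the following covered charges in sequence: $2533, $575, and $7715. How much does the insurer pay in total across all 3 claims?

Bill 1, $2533: entire amount goes to the deductible. Owner pays $2533; OOP now $2533. Plan pays $2533 − $2533 = $0.
Bill 2, $575: all of it applies to the deductible. Cost to owner: $575. OOP to date $3108. Insurer: $575 − $575 = $0.
Bill 3, $7715: deductible takes $68, $7647 remains; coinsurance $7647 × 25% = $1911.75. Owner owes $1979.75 (running OOP $5087.75). Plan pays $7715 − $1979.75 = $5735.25.
Insurer total: $0 + $0 + $5735.25 = $5735.25.

$5735.25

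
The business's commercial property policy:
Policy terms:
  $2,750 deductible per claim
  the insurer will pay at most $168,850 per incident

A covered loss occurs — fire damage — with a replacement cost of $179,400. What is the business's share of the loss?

Subtract the deductible: $179,400 − $2,750 = $176,650.
$176,650 exceeds the $168,850 limit, so the insurer pays the limit: $168,850.
Out of pocket: $179,400 − $168,850 = $10,550.

$10,550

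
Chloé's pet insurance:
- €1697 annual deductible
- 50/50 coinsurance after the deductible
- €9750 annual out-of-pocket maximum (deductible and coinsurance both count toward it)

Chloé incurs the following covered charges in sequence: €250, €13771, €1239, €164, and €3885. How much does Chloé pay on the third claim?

Claim 1 (€250): fully absorbed by the deductible. Owner pays €250; OOP now €250.
Claim 2 (€13771): €1447 to deductible, leaving €12324; 50% of €12324 = €6162. Owner owes €7609 (running OOP €7859).
Claim 3 (€1239): deductible met; 50% of €1239 = €619.50. Cost to owner: €619.50. OOP to date €8478.50.

€619.50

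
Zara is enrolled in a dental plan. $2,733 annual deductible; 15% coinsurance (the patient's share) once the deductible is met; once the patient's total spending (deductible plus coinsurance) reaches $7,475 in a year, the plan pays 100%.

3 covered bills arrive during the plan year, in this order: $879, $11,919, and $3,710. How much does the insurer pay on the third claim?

#1 ($879): fully absorbed by the deductible. Patient owes $879 (running OOP $879). Plan pays $879 − $879 = $0.
#2 ($11,919): deductible takes $1,854, $10,065 remains; coinsurance $10,065 × 15% = $1,509.75. Cost to patient: $3,363.75. OOP to date $4,242.75. Insurer: $11,919 − $3,363.75 = $8,555.25.
#3 ($3,710): 15% coinsurance on $3,710 = $556.50. Cost to patient: $556.50. OOP to date $4,799.25. Insurer: $3,710 − $556.50 = $3,153.50.

$3,153.50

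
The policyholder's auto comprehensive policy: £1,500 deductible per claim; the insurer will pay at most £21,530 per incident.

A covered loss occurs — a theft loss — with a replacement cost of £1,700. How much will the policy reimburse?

£200

After the deductible, £1,700 − £1,500 = £200 remains.
That's under the £21,530 cap, so the insurer reimburses the full £200.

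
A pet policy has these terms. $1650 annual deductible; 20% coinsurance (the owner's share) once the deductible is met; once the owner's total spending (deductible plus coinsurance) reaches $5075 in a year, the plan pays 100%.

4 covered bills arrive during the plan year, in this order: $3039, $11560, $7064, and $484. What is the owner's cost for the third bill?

$835.20

Claim 1 ($3039): $1650 to deductible, leaving $1389; coinsurance $1389 × 20% = $277.80. Cost to owner: $1927.80. OOP to date $1927.80.
Claim 2 ($11560): deductible already satisfied, so owner's share is 20% × $11560 = $2312. Owner pays $2312; OOP now $4239.80.
Claim 3 ($7064): deductible already satisfied, so owner's share is 20% × $7064 = $1412.80. Adding that to $4239.80 gives $5652.60, past the $5075 cap; owner pays only $5075 − $4239.80 = $835.20.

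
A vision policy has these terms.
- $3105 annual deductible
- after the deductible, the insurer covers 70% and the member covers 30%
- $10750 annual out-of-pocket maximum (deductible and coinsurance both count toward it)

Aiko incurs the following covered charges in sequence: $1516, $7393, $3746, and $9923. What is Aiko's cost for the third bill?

$1123.80

Bill 1, $1516: entire amount goes to the deductible. Cost to member: $1516. OOP to date $1516.
Bill 2, $7393: $1589 finishes the deductible; $5804 goes to coinsurance; member's 30% is $1741.20. Member owes $3330.20 (running OOP $4846.20).
Bill 3, $3746: deductible met; 30% of $3746 = $1123.80. Member pays $1123.80; OOP now $5970.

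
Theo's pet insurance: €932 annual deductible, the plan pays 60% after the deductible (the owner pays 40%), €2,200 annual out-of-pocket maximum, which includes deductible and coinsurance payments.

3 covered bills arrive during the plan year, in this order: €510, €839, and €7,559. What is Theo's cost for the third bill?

€1,101.20

Claim 1 — €510: fully absorbed by the deductible. Cost to owner: €510. OOP to date €510.
Claim 2 — €839: €422 to deductible, leaving €417; coinsurance €417 × 40% = €166.80. Owner owes €588.80 (running OOP €1,098.80).
Claim 3 — €7,559: deductible met; 40% of €7,559 = €3,023.60. OOP would hit €4,122.40 > €2,200, so the cap limits the owner to €2,200 − €1,098.80 = €1,101.20.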